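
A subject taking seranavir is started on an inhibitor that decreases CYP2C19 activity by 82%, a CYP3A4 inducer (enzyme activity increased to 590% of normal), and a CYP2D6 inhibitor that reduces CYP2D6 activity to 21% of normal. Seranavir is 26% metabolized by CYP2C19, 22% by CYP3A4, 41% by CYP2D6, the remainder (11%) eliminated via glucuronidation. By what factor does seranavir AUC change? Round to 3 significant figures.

0.649

CYP2C19: 0.26 × 0.18 = 0.0468
CYP3A4: 0.22 × 5.9 = 1.298
CYP2D6: 0.41 × 0.21 = 0.0861
Other: 0.11 (unchanged)
New clearance relative to baseline: 0.0468 + 1.298 + 0.0861 + 0.11 = 1.5409.
AUC ∝ 1/CL: fold-change = 1 / 1.5409 = 0.649.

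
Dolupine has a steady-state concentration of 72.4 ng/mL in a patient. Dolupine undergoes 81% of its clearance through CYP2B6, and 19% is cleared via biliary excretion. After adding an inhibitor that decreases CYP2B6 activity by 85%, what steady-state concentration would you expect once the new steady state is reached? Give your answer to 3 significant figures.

The CYP2B6 pathway (81% of clearance) is reduced to 0.15× activity: 0.81 × 0.15 = 0.1215.
The remaining 19% of clearance is unaffected.
Relative clearance = 0.1215 + 0.19 = 0.3115.
With dosing unchanged, steady-state concentration scales as 1/CL: 72.4 / 0.3115 = 232 ng/mL.

232 ng/mL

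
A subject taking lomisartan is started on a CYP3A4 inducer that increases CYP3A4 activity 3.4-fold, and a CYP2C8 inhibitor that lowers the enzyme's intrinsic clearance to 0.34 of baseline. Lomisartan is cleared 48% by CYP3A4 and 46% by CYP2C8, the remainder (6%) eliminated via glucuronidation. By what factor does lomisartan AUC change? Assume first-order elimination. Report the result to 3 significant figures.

0.541

The CYP3A4 pathway (48% of clearance) rises to 3.4× activity: 0.48 × 3.4 = 1.632.
The CYP2C8 pathway (46% of clearance) drops to 0.34× activity: 0.46 × 0.34 = 0.1564.
Non-CYP routes (6%) are unchanged.
Relative clearance = 1.632 + 0.1564 + 0.06 = 1.8484.
AUC ∝ 1/CL: fold-change = 1 / 1.8484 = 0.541.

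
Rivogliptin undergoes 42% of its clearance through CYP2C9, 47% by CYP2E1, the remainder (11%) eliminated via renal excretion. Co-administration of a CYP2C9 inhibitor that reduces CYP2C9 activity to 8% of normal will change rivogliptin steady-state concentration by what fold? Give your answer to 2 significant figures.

The CYP2C9 pathway (42% of clearance) is reduced to 0.08× activity: 0.42 × 0.08 = 0.0336.
CYP2E1 (47%) and the residual 11% are unaffected.
Relative clearance = 0.0336 + 0.47 + 0.11 = 0.6136.
Steady-state concentration ratio = CL_old/CL_new = 1 / 0.6136 = 1.6.

1.6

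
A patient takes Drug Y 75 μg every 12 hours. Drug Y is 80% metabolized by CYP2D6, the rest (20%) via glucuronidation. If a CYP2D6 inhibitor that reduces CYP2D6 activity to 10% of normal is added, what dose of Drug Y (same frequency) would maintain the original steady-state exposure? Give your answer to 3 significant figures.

The CYP2D6 pathway (80% of clearance) is reduced to 0.1× activity: 0.8 × 0.1 = 0.08.
Non-CYP routes (20%) are unchanged.
CL_new/CL_old = 0.08 + 0.2 = 0.28.
Exposure is unchanged when dose changes in proportion to clearance. New dose = 75 μg × 0.28 = 21.0 μg.

21.0 μg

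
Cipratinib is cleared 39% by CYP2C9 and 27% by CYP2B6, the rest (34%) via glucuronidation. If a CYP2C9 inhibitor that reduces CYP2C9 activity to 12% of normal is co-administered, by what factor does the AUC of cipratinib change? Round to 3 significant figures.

1.52

The CYP2C9 pathway (39% of clearance) falls to 0.12× activity: 0.39 × 0.12 = 0.0468.
CYP2B6 (27%) and the residual 34% are unaffected.
New clearance relative to baseline: 0.0468 + 0.27 + 0.34 = 0.6568.
AUC is inversely proportional to clearance, so the fold-change is 1 / 0.6568 = 1.52.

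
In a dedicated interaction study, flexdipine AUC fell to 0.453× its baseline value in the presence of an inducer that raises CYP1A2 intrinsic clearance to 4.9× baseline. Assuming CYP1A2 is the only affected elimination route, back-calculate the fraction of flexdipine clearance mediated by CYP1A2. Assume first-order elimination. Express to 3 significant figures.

0.310

CL'/CL = 1 / 0.453 = 2.208
4.9·fm + (1 − fm) = 2.208
fm = (2.208 − 1) / (4.9 − 1) = 0.310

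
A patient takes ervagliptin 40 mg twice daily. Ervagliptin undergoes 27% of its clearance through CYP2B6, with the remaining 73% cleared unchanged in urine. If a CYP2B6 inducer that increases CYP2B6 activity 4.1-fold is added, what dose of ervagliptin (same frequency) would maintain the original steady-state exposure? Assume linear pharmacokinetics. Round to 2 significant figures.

73 mg

The CYP2B6 pathway (27% of clearance) rises to 4.1× activity: 0.27 × 4.1 = 1.107.
Non-CYP routes (73%) are unchanged.
New clearance relative to baseline: 1.107 + 0.73 = 1.837.
Css,avg = (dose rate)/CL, so holding Css fixed requires dose ∝ CL: 40 × 1.837 = 73 mg.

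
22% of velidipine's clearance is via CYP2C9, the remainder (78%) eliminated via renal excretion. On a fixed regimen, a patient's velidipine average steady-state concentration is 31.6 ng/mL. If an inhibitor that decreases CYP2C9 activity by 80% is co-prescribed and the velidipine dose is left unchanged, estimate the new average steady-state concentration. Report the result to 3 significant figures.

38.3 ng/mL

The CYP2C9 pathway (22% of clearance) is reduced to 0.2× activity: 0.22 × 0.2 = 0.044.
Non-CYP routes (78%) are unchanged.
New clearance relative to baseline: 0.044 + 0.78 = 0.824.
Average steady-state concentration ∝ 1/CL, so new value = 31.6 / 0.824 = 38.3 ng/mL.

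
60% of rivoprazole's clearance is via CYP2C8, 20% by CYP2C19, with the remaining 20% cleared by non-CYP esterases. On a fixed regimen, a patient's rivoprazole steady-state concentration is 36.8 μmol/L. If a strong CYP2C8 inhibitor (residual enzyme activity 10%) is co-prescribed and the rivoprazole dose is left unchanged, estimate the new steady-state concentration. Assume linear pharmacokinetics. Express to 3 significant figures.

80.0 μmol/L

The CYP2C8 pathway (60% of clearance) falls to 0.1× activity: 0.6 × 0.1 = 0.06.
CYP2C19 (20%) and the residual 20% are unaffected.
New clearance relative to baseline: 0.06 + 0.2 + 0.2 = 0.46.
Steady-state concentration ∝ 1/CL, so new value = 36.8 / 0.46 = 80.0 μmol/L.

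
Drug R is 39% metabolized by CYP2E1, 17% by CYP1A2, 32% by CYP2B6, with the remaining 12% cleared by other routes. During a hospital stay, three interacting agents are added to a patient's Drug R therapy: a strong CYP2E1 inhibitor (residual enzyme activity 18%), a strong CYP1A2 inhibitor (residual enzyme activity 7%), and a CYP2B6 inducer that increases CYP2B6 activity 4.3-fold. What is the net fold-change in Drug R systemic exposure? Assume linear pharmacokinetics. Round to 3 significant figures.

CYP2E1: 0.39 × 0.18 = 0.0702
CYP1A2: 0.17 × 0.07 = 0.0119
CYP2B6: 0.32 × 4.3 = 1.376
Other: 0.12 (unchanged)
CL_new/CL_old = 0.0702 + 0.0119 + 1.376 + 0.12 = 1.5781.
Because systemic exposure varies inversely with clearance, the combined effect is 1 / 1.5781 = 0.634.

0.634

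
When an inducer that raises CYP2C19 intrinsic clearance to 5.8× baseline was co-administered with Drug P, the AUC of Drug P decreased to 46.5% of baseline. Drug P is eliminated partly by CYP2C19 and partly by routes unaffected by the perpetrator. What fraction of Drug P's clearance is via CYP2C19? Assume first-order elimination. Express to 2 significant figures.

Let x = fm,CYP2C19. Because AUC ∝ 1/CL, relative clearance rose to 1/0.465 = 2.151.
Only the CYP2C19 route changed, so 2.151 = x·5.8 + (1 − x), giving x = 0.24.

0.24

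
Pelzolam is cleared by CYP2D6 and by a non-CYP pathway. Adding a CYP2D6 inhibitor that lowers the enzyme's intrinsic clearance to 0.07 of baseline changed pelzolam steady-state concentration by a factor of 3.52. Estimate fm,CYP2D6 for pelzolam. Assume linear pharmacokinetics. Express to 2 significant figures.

Call the CYP2D6 fraction fm. After the interaction, CL_new/CL_old = fm × 0.07 + (1 − fm).
Steady-state concentration ratio = 1 / (new CL fraction), so new CL fraction = 1 / 3.52 = 0.2841.
fm × 0.07 + 1 − fm = 0.2841  ⇒  fm × (0.07 − 1) = −0.7159  ⇒  fm = 0.77.

0.77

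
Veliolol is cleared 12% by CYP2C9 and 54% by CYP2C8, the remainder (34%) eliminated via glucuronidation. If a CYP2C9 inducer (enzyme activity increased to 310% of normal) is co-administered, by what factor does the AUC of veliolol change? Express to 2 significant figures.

The CYP2C9 pathway (12% of clearance) rises to 3.1× activity: 0.12 × 3.1 = 0.372.
CYP2C8 (54%) and the residual 34% are unaffected.
Relative clearance = 0.372 + 0.54 + 0.34 = 1.252.
AUC ratio = CL_old/CL_new = 1 / 1.252 = 0.80.

0.80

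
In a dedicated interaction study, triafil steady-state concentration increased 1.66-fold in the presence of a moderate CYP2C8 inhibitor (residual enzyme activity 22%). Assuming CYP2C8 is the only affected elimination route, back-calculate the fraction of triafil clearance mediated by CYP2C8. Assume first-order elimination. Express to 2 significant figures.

Write x for the fraction cleared via CYP2C8. The observed steady-state concentration change means clearance fell to 1/1.66 = 0.6024 of baseline.
Only the CYP2C8 route changed, so 0.6024 = x·0.22 + (1 − x), giving x = 0.51.

0.51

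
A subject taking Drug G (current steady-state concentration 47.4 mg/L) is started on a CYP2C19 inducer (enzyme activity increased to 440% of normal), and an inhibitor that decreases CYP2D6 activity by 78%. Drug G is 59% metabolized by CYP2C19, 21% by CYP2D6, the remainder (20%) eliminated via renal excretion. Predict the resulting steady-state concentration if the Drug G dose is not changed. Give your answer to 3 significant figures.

16.7 mg/L

CYP2C19: 0.59 × 4.4 = 2.596
CYP2D6: 0.21 × 0.22 = 0.0462
Other: 0.2 (unchanged)
New clearance relative to baseline: 2.596 + 0.0462 + 0.2 = 2.8422.
Steady-state concentration ∝ 1/CL: new value = 47.4 / 2.8422 = 16.7 mg/L.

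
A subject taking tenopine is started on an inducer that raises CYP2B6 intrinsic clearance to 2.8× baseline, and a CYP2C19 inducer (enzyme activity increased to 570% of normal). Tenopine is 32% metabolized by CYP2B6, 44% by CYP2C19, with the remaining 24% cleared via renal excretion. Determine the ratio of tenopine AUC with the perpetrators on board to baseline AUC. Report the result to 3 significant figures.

0.274

The CYP2B6 pathway (32% of clearance) is boosted to 2.8× activity: 0.32 × 2.8 = 0.896.
The CYP2C19 pathway (44% of clearance) is boosted to 5.7× activity: 0.44 × 5.7 = 2.508.
The remaining 24% of clearance is unaffected.
Relative clearance = 0.896 + 2.508 + 0.24 = 3.644.
Net AUC ratio = 1 / 3.644 = 0.274.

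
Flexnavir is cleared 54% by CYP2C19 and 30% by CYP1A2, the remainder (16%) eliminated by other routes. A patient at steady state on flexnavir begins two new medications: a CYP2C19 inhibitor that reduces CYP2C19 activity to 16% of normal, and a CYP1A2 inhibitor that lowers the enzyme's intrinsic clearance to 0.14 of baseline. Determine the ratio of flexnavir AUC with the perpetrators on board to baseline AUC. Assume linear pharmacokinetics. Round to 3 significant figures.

3.47

The CYP2C19 pathway (54% of clearance) falls to 0.16× activity: 0.54 × 0.16 = 0.0864.
The CYP1A2 pathway (30% of clearance) is reduced to 0.14× activity: 0.3 × 0.14 = 0.042.
Non-CYP routes (16%) are unchanged.
Relative clearance = 0.0864 + 0.042 + 0.16 = 0.2884.
AUC ∝ 1/CL: fold-change = 1 / 0.2884 = 3.47.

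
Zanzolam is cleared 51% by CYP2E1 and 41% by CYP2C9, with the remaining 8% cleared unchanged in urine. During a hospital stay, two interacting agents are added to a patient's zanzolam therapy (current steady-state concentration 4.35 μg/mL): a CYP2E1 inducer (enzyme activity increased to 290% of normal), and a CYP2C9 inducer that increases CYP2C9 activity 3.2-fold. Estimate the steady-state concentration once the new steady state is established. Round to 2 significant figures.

1.5 μg/mL

The CYP2E1 pathway (51% of clearance) is boosted to 2.9× activity: 0.51 × 2.9 = 1.479.
The CYP2C9 pathway (41% of clearance) rises to 3.2× activity: 0.41 × 3.2 = 1.312.
Non-CYP routes (8%) are unchanged.
Relative clearance = 1.479 + 1.312 + 0.08 = 2.871.
New steady-state concentration = 4.35 / 2.871 = 1.5 μg/mL (concentration scales inversely with clearance).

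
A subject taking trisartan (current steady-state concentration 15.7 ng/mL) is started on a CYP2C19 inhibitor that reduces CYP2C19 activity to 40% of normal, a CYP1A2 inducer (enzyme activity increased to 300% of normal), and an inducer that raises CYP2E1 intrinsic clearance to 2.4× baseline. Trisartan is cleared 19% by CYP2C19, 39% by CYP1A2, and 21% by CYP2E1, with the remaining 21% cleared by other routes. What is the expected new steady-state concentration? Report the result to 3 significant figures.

CYP2C19: 0.19 × 0.4 = 0.076
CYP1A2: 0.39 × 3 = 1.17
CYP2E1: 0.21 × 2.4 = 0.504
Other: 0.21 (unchanged)
New clearance relative to baseline: 0.076 + 1.17 + 0.504 + 0.21 = 1.96.
New steady-state concentration = 15.7 / 1.96 = 8.01 ng/mL (concentration scales inversely with clearance).

8.01 ng/mL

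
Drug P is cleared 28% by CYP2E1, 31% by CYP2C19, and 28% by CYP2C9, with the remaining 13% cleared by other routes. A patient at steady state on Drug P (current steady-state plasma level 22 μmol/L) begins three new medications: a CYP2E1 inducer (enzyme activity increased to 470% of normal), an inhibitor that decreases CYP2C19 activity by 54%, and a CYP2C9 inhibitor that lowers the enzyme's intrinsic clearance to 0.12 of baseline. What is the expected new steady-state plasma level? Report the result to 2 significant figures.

14 μmol/L

The CYP2E1 pathway (28% of clearance) is boosted to 4.7× activity: 0.28 × 4.7 = 1.316.
The CYP2C19 pathway (31% of clearance) is reduced to 0.46× activity: 0.31 × 0.46 = 0.1426.
The CYP2C9 pathway (28% of clearance) is reduced to 0.12× activity: 0.28 × 0.12 = 0.0336.
The remaining 13% of clearance is unaffected.
New clearance relative to baseline: 1.316 + 0.1426 + 0.0336 + 0.13 = 1.6222.
Steady-state plasma level ∝ 1/CL: new value = 22 / 1.6222 = 14 μmol/L.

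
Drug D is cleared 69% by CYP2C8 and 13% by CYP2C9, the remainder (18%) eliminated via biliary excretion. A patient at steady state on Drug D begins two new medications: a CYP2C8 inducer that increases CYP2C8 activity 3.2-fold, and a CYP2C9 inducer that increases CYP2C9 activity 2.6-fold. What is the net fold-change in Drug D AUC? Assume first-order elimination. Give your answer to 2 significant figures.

0.37

CYP2C8: 0.69 × 3.2 = 2.208
CYP2C9: 0.13 × 2.6 = 0.338
Other: 0.18 (unchanged)
CL_new/CL_old = 2.208 + 0.338 + 0.18 = 2.726.
Because AUC varies inversely with clearance, the combined effect is 1 / 2.726 = 0.37.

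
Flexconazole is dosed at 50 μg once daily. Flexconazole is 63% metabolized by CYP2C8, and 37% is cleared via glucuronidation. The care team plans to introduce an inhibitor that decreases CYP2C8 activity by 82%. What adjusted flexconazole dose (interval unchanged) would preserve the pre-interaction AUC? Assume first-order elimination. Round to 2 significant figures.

24 μg

The CYP2C8 pathway (63% of clearance) falls to 0.18× activity: 0.63 × 0.18 = 0.1134.
Non-CYP routes (37%) are unchanged.
Relative clearance = 0.1134 + 0.37 = 0.4834.
To maintain the same steady-state level, dose must scale with clearance: new dose = 50 × 0.4834 = 24 μg.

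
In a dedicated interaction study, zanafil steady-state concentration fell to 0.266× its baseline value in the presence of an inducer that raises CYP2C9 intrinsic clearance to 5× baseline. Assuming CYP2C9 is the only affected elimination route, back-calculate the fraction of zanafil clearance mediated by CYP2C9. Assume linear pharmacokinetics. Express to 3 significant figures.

Let x = fm,CYP2C9. Because steady-state concentration ∝ 1/CL, relative clearance rose to 1/0.266 = 3.759.
Setting x·5 + (1 − x) = 3.759 and solving: x = (3.759 − 1)/(5 − 1) = 0.690.

0.690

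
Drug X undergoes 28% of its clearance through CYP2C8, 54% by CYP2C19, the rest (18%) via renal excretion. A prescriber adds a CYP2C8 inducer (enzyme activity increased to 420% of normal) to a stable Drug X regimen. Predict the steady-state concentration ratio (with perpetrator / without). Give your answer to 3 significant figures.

The CYP2C8 pathway (28% of clearance) rises to 4.2× activity: 0.28 × 4.2 = 1.176.
CYP2C19 (54%) and the residual 18% are unaffected.
New clearance relative to baseline: 1.176 + 0.54 + 0.18 = 1.896.
Steady-state concentration is inversely proportional to clearance, so the fold-change is 1 / 1.896 = 0.527.

0.527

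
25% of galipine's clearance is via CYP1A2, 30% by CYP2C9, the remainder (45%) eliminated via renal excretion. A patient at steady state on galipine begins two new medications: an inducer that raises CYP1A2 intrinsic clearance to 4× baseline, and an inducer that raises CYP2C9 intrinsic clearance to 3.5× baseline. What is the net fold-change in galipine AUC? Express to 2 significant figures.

CYP1A2: 0.25 × 4 = 1
CYP2C9: 0.3 × 3.5 = 1.05
Other: 0.45 (unchanged)
New clearance relative to baseline: 1 + 1.05 + 0.45 = 2.5.
AUC ∝ 1/CL: fold-change = 1 / 2.5 = 0.40.

0.40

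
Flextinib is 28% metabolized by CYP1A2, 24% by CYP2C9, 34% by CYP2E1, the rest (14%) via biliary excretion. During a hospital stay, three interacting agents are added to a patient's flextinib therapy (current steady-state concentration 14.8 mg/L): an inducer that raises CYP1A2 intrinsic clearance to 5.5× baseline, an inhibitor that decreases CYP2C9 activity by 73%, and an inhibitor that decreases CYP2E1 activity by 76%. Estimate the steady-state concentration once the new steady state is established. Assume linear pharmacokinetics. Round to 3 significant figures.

The CYP1A2 pathway (28% of clearance) increases to 5.5× activity: 0.28 × 5.5 = 1.54.
The CYP2C9 pathway (24% of clearance) is reduced to 0.27× activity: 0.24 × 0.27 = 0.0648.
The CYP2E1 pathway (34% of clearance) is reduced to 0.24× activity: 0.34 × 0.24 = 0.0816.
Non-CYP routes (14%) are unchanged.
CL_new/CL_old = 1.54 + 0.0648 + 0.0816 + 0.14 = 1.8264.
Steady-state concentration ∝ 1/CL: new value = 14.8 / 1.8264 = 8.10 mg/L.

8.10 mg/L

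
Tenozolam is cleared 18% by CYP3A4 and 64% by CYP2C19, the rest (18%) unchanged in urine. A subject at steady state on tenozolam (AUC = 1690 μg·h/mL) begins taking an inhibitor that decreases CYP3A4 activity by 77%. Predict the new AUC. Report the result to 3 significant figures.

The CYP3A4 pathway (18% of clearance) falls to 0.23× activity: 0.18 × 0.23 = 0.0414.
CYP2C19 (64%) and the residual 18% are unaffected.
CL_new/CL_old = 0.0414 + 0.64 + 0.18 = 0.8614.
With dosing unchanged, AUC scales as 1/CL: 1690 / 0.8614 = 1.96 × 10³ μg·h/mL.

1.96 × 10³ μg·h/mL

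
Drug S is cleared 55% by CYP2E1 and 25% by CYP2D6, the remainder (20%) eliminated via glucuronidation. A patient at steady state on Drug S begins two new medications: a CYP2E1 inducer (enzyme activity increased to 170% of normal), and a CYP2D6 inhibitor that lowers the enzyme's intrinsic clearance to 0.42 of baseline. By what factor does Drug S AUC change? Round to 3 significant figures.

0.806

The CYP2E1 pathway (55% of clearance) increases to 1.7× activity: 0.55 × 1.7 = 0.935.
The CYP2D6 pathway (25% of clearance) is reduced to 0.42× activity: 0.25 × 0.42 = 0.105.
The remaining 20% of clearance is unaffected.
CL_new/CL_old = 0.935 + 0.105 + 0.2 = 1.24.
AUC ∝ 1/CL: fold-change = 1 / 1.24 = 0.806.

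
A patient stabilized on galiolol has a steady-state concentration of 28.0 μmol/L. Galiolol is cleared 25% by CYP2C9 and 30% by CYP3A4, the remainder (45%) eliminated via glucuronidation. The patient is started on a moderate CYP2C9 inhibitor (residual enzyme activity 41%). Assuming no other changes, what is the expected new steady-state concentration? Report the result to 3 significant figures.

32.8 μmol/L

The CYP2C9 pathway (25% of clearance) falls to 0.41× activity: 0.25 × 0.41 = 0.1025.
CYP3A4 (30%) and the residual 45% are unaffected.
CL_new/CL_old = 0.1025 + 0.3 + 0.45 = 0.8525.
Steady-state concentration ∝ 1/CL, so new value = 28.0 / 0.8525 = 32.8 μmol/L.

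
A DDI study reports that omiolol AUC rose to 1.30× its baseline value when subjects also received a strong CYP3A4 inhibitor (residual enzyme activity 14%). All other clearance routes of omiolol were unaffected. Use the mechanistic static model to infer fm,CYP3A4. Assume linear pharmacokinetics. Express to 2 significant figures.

0.27

CL'/CL = 1 / 1.30 = 0.7692
0.14·fm + (1 − fm) = 0.7692
fm = (0.7692 − 1) / (0.14 − 1) = 0.27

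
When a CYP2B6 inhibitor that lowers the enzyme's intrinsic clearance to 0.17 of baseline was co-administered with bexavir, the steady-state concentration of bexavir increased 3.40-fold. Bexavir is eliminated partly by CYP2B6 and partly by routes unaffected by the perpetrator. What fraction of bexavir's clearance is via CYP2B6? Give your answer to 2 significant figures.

0.85

CL'/CL = 1 / 3.40 = 0.2941
0.17·fm + (1 − fm) = 0.2941
fm = (0.2941 − 1) / (0.17 − 1) = 0.85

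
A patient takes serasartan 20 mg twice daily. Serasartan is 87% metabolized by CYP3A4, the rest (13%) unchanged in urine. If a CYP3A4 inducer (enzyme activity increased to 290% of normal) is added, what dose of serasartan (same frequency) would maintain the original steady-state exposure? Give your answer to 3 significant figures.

53.1 mg

The CYP3A4 pathway (87% of clearance) rises to 2.9× activity: 0.87 × 2.9 = 2.523.
The remaining 13% of clearance is unaffected.
Relative clearance = 2.523 + 0.13 = 2.653.
To maintain the same steady-state level, dose must scale with clearance: new dose = 20 × 2.653 = 53.1 mg.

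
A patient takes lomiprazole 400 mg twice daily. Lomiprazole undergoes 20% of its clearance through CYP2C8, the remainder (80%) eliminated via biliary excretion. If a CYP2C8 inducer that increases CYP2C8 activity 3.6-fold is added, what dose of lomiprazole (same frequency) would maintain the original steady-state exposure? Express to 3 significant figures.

CYP2C8: 0.2 × 3.6 = 0.72
Other: 0.8 (unchanged)
New clearance relative to baseline: 0.72 + 0.8 = 1.52.
Exposure is unchanged when dose changes in proportion to clearance. New dose = 400 mg × 1.52 = 608 mg.

608 mg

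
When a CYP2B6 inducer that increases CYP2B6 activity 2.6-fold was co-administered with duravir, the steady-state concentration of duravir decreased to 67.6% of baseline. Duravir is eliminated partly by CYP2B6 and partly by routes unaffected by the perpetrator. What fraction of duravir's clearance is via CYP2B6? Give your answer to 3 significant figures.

Let x = fm,CYP2B6. Because steady-state concentration ∝ 1/CL, relative clearance rose to 1/0.676 = 1.479.
Only the CYP2B6 route changed, so 1.479 = x·2.6 + (1 − x), giving x = 0.300.

0.300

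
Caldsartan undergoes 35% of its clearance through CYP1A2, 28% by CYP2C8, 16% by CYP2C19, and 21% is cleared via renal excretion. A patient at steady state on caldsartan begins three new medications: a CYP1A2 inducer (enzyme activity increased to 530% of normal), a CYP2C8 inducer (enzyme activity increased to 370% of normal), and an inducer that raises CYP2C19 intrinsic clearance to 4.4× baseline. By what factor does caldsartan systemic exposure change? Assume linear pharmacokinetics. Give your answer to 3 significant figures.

0.263

The CYP1A2 pathway (35% of clearance) is boosted to 5.3× activity: 0.35 × 5.3 = 1.855.
The CYP2C8 pathway (28% of clearance) rises to 3.7× activity: 0.28 × 3.7 = 1.036.
The CYP2C19 pathway (16% of clearance) rises to 4.4× activity: 0.16 × 4.4 = 0.704.
Non-CYP routes (21%) are unchanged.
CL_new/CL_old = 1.855 + 1.036 + 0.704 + 0.21 = 3.805.
Net systemic exposure ratio = 1 / 3.805 = 0.263.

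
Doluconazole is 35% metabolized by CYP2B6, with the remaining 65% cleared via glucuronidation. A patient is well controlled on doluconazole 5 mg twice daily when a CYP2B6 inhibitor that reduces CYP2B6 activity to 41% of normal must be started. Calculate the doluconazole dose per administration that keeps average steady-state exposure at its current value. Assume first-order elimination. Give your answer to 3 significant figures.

3.97 mg

The CYP2B6 pathway (35% of clearance) falls to 0.41× activity: 0.35 × 0.41 = 0.1435.
The remaining 65% of clearance is unaffected.
CL_new/CL_old = 0.1435 + 0.65 = 0.7935.
To maintain the same steady-state level, dose must scale with clearance: new dose = 5 × 0.7935 = 3.97 mg.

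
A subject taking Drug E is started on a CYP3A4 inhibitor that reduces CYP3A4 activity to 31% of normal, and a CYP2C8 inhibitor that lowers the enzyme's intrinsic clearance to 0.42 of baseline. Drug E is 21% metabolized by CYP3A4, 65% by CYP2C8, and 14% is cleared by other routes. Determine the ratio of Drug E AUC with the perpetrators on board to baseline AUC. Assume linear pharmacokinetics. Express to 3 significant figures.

The CYP3A4 pathway (21% of clearance) falls to 0.31× activity: 0.21 × 0.31 = 0.0651.
The CYP2C8 pathway (65% of clearance) is reduced to 0.42× activity: 0.65 × 0.42 = 0.273.
The remaining 14% of clearance is unaffected.
New clearance relative to baseline: 0.0651 + 0.273 + 0.14 = 0.4781.
Net AUC ratio = 1 / 0.4781 = 2.09.

2.09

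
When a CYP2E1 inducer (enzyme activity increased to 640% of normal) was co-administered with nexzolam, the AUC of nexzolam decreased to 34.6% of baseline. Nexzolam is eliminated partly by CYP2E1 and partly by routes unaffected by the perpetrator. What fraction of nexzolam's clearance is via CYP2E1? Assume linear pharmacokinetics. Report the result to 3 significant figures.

CL'/CL = 1 / 0.346 = 2.89
6.4·fm + (1 − fm) = 2.89
fm = (2.89 − 1) / (6.4 − 1) = 0.350

0.350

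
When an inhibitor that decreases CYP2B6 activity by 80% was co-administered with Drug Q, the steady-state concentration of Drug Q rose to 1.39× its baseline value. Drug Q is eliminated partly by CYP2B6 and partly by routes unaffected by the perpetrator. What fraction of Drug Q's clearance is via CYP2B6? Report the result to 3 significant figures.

Write x for the fraction cleared via CYP2B6. The observed steady-state concentration change means clearance fell to 1/1.39 = 0.7194 of baseline.
Setting x·0.2 + (1 − x) = 0.7194 and solving: x = (0.7194 − 1)/(0.2 − 1) = 0.351.

0.351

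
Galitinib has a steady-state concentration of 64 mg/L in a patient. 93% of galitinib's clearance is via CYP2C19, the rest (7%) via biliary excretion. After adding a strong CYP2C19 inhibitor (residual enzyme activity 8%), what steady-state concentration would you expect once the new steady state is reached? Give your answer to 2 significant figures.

4.4 × 10² mg/L

The CYP2C19 pathway (93% of clearance) is reduced to 0.08× activity: 0.93 × 0.08 = 0.0744.
Non-CYP routes (7%) are unchanged.
CL_new/CL_old = 0.0744 + 0.07 = 0.1444.
New steady-state concentration = baseline ÷ relative clearance = 64 / 0.1444 = 4.4 × 10² mg/L.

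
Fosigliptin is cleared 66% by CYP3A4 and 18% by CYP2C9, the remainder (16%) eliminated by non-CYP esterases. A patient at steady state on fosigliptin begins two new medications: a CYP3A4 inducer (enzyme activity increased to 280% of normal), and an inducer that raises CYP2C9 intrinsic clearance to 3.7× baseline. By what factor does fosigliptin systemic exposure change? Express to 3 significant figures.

The CYP3A4 pathway (66% of clearance) rises to 2.8× activity: 0.66 × 2.8 = 1.848.
The CYP2C9 pathway (18% of clearance) increases to 3.7× activity: 0.18 × 3.7 = 0.666.
The remaining 16% of clearance is unaffected.
Relative clearance = 1.848 + 0.666 + 0.16 = 2.674.
Because systemic exposure varies inversely with clearance, the combined effect is 1 / 2.674 = 0.374.

0.374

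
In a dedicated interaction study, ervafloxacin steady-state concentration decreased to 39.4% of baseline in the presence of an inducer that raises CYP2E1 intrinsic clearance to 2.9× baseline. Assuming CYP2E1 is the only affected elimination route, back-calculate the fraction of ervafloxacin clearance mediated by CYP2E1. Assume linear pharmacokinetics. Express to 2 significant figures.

0.81

Let fm be the CYP2E1 fraction. New clearance relative to baseline = fm × 2.9 + (1 − fm).
Steady-state concentration ratio = 1 / (new CL fraction), so new CL fraction = 1 / 0.394 = 2.538.
fm × 2.9 + 1 − fm = 2.538  ⇒  fm × (2.9 − 1) = 1.538  ⇒  fm = 0.81.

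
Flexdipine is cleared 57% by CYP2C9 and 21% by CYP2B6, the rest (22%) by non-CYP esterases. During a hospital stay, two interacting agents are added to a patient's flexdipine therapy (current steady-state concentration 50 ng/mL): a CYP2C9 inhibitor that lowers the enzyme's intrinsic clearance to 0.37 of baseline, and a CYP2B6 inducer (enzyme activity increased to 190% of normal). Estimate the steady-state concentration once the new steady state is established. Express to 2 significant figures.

60 ng/mL

The CYP2C9 pathway (57% of clearance) drops to 0.37× activity: 0.57 × 0.37 = 0.2109.
The CYP2B6 pathway (21% of clearance) is boosted to 1.9× activity: 0.21 × 1.9 = 0.399.
The remaining 22% of clearance is unaffected.
Relative clearance = 0.2109 + 0.399 + 0.22 = 0.8299.
Dividing the baseline by the relative clearance: 50 / 0.8299 = 60 ng/mL.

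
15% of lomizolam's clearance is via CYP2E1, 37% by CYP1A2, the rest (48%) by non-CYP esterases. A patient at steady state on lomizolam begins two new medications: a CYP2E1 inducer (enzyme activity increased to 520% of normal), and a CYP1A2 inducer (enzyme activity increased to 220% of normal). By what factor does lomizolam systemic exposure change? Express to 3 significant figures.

0.482

The CYP2E1 pathway (15% of clearance) rises to 5.2× activity: 0.15 × 5.2 = 0.78.
The CYP1A2 pathway (37% of clearance) increases to 2.2× activity: 0.37 × 2.2 = 0.814.
Non-CYP routes (48%) are unchanged.
Relative clearance = 0.78 + 0.814 + 0.48 = 2.074.
Systemic exposure ∝ 1/CL: fold-change = 1 / 2.074 = 0.482.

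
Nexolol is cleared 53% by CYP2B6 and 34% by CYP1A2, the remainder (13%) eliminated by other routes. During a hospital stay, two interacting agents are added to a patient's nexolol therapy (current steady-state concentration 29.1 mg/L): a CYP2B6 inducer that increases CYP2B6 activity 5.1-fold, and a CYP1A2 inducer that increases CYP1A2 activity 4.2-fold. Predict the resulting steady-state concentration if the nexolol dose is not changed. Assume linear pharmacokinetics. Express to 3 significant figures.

6.83 mg/L

The CYP2B6 pathway (53% of clearance) increases to 5.1× activity: 0.53 × 5.1 = 2.703.
The CYP1A2 pathway (34% of clearance) increases to 4.2× activity: 0.34 × 4.2 = 1.428.
Non-CYP routes (13%) are unchanged.
Relative clearance = 2.703 + 1.428 + 0.13 = 4.261.
Dividing the baseline by the relative clearance: 29.1 / 4.261 = 6.83 mg/L.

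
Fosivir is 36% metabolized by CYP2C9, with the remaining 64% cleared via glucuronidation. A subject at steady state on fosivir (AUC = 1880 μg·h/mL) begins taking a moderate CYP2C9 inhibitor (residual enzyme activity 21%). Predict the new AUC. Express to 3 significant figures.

The CYP2C9 pathway (36% of clearance) is reduced to 0.21× activity: 0.36 × 0.21 = 0.0756.
The remaining 64% of clearance is unaffected.
Relative clearance = 0.0756 + 0.64 = 0.7156.
New AUC = baseline ÷ relative clearance = 1880 / 0.7156 = 2.63 × 10³ μg·h/mL.

2.63 × 10³ μg·h/mL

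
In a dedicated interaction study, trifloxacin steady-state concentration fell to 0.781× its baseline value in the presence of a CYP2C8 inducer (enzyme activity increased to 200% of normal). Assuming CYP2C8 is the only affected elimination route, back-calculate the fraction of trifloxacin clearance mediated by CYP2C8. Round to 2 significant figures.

Call the CYP2C8 fraction fm. After the interaction, CL_new/CL_old = fm × 2 + (1 − fm).
Steady-state concentration ratio = 1 / (new CL fraction), so new CL fraction = 1 / 0.781 = 1.28.
fm × 2 + 1 − fm = 1.28  ⇒  fm × (2 − 1) = 0.2804  ⇒  fm = 0.28.

0.28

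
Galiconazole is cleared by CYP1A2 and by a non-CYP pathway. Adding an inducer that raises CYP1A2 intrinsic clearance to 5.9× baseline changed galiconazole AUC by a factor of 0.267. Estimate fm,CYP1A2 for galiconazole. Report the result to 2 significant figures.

0.56

Write x for the fraction cleared via CYP1A2. The observed AUC change means clearance rose to 1/0.267 = 3.745 of baseline.
Only the CYP1A2 route changed, so 3.745 = x·5.9 + (1 − x), giving x = 0.56.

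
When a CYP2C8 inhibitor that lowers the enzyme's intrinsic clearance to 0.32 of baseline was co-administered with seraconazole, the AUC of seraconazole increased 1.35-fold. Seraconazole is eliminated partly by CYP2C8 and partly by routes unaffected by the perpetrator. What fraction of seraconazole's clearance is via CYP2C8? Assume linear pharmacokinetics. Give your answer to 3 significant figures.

0.381

Let x = fm,CYP2C8. Because AUC ∝ 1/CL, relative clearance fell to 1/1.35 = 0.7407.
Setting x·0.32 + (1 − x) = 0.7407 and solving: x = (0.7407 − 1)/(0.32 − 1) = 0.381.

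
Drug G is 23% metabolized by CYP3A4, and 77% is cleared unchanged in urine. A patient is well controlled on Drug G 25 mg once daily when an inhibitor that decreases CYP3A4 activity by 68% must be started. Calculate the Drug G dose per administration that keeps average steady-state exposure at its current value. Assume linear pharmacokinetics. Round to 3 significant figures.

CYP3A4: 0.23 × 0.32 = 0.0736
Other: 0.77 (unchanged)
CL_new/CL_old = 0.0736 + 0.77 = 0.8436.
To maintain the same steady-state level, dose must scale with clearance: new dose = 25 × 0.8436 = 21.1 mg.

21.1 mg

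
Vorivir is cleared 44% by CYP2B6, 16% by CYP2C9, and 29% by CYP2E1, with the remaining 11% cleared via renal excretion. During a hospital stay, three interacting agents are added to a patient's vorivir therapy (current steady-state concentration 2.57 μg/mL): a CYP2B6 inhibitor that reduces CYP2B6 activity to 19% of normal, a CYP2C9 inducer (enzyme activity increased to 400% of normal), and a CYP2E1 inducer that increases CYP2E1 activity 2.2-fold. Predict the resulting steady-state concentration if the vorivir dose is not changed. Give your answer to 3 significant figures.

1.75 μg/mL

CYP2B6: 0.44 × 0.19 = 0.0836
CYP2C9: 0.16 × 4 = 0.64
CYP2E1: 0.29 × 2.2 = 0.638
Other: 0.11 (unchanged)
Relative clearance = 0.0836 + 0.64 + 0.638 + 0.11 = 1.4716.
Steady-state concentration ∝ 1/CL: new value = 2.57 / 1.4716 = 1.75 μg/mL.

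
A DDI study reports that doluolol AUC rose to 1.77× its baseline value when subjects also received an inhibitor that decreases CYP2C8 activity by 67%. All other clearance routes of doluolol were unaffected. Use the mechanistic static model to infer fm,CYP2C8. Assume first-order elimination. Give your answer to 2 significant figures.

Write x for the fraction cleared via CYP2C8. The observed AUC change means clearance fell to 1/1.77 = 0.565 of baseline.
Setting x·0.33 + (1 − x) = 0.565 and solving: x = (0.565 − 1)/(0.33 − 1) = 0.65.

0.65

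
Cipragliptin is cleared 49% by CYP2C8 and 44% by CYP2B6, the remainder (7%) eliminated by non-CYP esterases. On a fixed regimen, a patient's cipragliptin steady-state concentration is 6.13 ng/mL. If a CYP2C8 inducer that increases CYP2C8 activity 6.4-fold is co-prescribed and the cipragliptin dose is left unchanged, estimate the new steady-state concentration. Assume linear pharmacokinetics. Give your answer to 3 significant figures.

CYP2C8: 0.49 × 6.4 = 3.136
CYP2B6: 0.44 (unchanged)
Other: 0.07 (unchanged)
Relative clearance = 3.136 + 0.44 + 0.07 = 3.646.
With dosing unchanged, steady-state concentration scales as 1/CL: 6.13 / 3.646 = 1.68 ng/mL.

1.68 ng/mL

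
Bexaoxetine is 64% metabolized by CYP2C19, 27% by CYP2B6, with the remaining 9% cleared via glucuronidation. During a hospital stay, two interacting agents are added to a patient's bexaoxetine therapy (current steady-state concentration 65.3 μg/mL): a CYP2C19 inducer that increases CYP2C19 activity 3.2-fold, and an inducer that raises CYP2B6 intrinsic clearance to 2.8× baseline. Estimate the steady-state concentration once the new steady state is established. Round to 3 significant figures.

The CYP2C19 pathway (64% of clearance) increases to 3.2× activity: 0.64 × 3.2 = 2.048.
The CYP2B6 pathway (27% of clearance) is boosted to 2.8× activity: 0.27 × 2.8 = 0.756.
The remaining 9% of clearance is unaffected.
Relative clearance = 2.048 + 0.756 + 0.09 = 2.894.
Steady-state concentration ∝ 1/CL: new value = 65.3 / 2.894 = 22.6 μg/mL.

22.6 μg/mL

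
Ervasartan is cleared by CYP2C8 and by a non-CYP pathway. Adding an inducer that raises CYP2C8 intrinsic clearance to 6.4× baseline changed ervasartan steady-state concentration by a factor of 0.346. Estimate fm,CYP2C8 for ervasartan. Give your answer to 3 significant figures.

0.350

Let x = fm,CYP2C8. Because steady-state concentration ∝ 1/CL, relative clearance rose to 1/0.346 = 2.89.
Setting x·6.4 + (1 − x) = 2.89 and solving: x = (2.89 − 1)/(6.4 − 1) = 0.350.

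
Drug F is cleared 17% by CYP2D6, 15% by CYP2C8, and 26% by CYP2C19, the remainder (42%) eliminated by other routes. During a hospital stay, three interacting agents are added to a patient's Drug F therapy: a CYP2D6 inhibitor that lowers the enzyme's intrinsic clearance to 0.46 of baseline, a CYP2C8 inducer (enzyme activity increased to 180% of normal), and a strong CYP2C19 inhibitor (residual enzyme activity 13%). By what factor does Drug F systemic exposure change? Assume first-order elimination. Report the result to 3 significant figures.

The CYP2D6 pathway (17% of clearance) is reduced to 0.46× activity: 0.17 × 0.46 = 0.0782.
The CYP2C8 pathway (15% of clearance) is boosted to 1.8× activity: 0.15 × 1.8 = 0.27.
The CYP2C19 pathway (26% of clearance) drops to 0.13× activity: 0.26 × 0.13 = 0.0338.
Non-CYP routes (42%) are unchanged.
New clearance relative to baseline: 0.0782 + 0.27 + 0.0338 + 0.42 = 0.802.
Systemic exposure ∝ 1/CL: fold-change = 1 / 0.802 = 1.25.

1.25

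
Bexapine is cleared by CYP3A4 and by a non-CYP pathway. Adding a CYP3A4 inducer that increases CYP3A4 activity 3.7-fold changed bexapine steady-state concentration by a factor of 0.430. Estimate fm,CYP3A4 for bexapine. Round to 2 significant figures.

Let fm be the CYP3A4 fraction. New clearance relative to baseline = fm × 3.7 + (1 − fm).
Steady-state concentration ratio = 1 / (new CL fraction), so new CL fraction = 1 / 0.430 = 2.326.
fm × 3.7 + 1 − fm = 2.326  ⇒  fm × (3.7 − 1) = 1.326  ⇒  fm = 0.49.

0.49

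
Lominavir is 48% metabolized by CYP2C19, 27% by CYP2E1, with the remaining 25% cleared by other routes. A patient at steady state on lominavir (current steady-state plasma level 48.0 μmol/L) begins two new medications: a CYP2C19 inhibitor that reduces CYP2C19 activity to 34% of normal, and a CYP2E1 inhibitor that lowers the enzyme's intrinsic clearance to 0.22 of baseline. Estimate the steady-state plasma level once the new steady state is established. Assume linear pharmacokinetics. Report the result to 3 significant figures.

102 μmol/L

The CYP2C19 pathway (48% of clearance) drops to 0.34× activity: 0.48 × 0.34 = 0.1632.
The CYP2E1 pathway (27% of clearance) falls to 0.22× activity: 0.27 × 0.22 = 0.0594.
Non-CYP routes (25%) are unchanged.
Relative clearance = 0.1632 + 0.0594 + 0.25 = 0.4726.
New steady-state plasma level = 48.0 / 0.4726 = 102 μmol/L (concentration scales inversely with clearance).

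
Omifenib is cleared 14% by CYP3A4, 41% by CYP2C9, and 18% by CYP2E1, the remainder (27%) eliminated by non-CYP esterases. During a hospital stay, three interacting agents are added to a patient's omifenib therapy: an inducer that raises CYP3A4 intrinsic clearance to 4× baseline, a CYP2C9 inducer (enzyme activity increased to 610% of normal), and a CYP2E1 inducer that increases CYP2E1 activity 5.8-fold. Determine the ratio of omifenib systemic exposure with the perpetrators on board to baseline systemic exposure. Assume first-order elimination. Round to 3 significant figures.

CYP3A4: 0.14 × 4 = 0.56
CYP2C9: 0.41 × 6.1 = 2.501
CYP2E1: 0.18 × 5.8 = 1.044
Other: 0.27 (unchanged)
CL_new/CL_old = 0.56 + 2.501 + 1.044 + 0.27 = 4.375.
Net systemic exposure ratio = 1 / 4.375 = 0.229.

0.229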